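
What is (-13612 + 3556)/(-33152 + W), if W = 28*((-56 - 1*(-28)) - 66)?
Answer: 419/1491 ≈ 0.28102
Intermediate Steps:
W = -2632 (W = 28*((-56 + 28) - 66) = 28*(-28 - 66) = 28*(-94) = -2632)
(-13612 + 3556)/(-33152 + W) = (-13612 + 3556)/(-33152 - 2632) = -10056/(-35784) = -10056*(-1/35784) = 419/1491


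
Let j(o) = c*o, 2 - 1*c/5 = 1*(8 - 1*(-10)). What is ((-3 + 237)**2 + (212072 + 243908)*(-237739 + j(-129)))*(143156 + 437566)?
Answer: -60219977589863808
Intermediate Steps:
c = -80 (c = 10 - 5*(8 - 1*(-10)) = 10 - 5*(8 + 10) = 10 - 5*18 = 10 - 90 = -80)
j(o) = -80*o
((-3 + 237)**2 + (212072 + 243908)*(-237739 + j(-129)))*(143156 + 437566) = ((-3 + 237)**2 + (212072 + 243908)*(-237739 - 80*(-129)))*(143156 + 437566) = (234**2 + 455980*(-237739 + 10320))*580722 = (54756 + 455980*(-227419))*580722 = (54756 - 103698515620)*580722 = -103698460864*580722 = -60219977589863808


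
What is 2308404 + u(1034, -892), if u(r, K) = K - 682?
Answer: 2306830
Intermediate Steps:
u(r, K) = -682 + K
2308404 + u(1034, -892) = 2308404 + (-682 - 892) = 2308404 - 1574 = 2306830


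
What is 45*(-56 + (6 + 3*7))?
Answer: -1305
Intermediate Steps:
45*(-56 + (6 + 3*7)) = 45*(-56 + (6 + 21)) = 45*(-56 + 27) = 45*(-29) = -1305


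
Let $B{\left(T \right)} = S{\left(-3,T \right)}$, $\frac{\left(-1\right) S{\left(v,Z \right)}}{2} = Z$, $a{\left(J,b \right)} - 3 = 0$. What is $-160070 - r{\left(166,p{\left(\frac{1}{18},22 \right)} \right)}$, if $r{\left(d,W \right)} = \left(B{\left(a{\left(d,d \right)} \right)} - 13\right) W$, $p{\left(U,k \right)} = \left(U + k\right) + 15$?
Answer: $- \frac{2868587}{18} \approx -1.5937 \cdot 10^{5}$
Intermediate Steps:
$a{\left(J,b \right)} = 3$ ($a{\left(J,b \right)} = 3 + 0 = 3$)
$S{\left(v,Z \right)} = - 2 Z$
$B{\left(T \right)} = - 2 T$
$p{\left(U,k \right)} = 15 + U + k$
$r{\left(d,W \right)} = - 19 W$ ($r{\left(d,W \right)} = \left(\left(-2\right) 3 - 13\right) W = \left(-6 - 13\right) W = - 19 W$)
$-160070 - r{\left(166,p{\left(\frac{1}{18},22 \right)} \right)} = -160070 - - 19 \left(15 + \frac{1}{18} + 22\right) = -160070 - \left(-19\right) \frac{667}{18} = -160070 - - \frac{12673}{18} = -160070 + \frac{12673}{18} = - \frac{2868587}{18}$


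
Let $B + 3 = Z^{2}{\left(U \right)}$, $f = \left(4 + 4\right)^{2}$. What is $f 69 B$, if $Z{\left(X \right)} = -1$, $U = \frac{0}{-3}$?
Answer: $-8832$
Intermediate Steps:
$U = 0$ ($U = 0 \left(- \frac{1}{3}\right) = 0$)
$f = 64$ ($f = 8^{2} = 64$)
$B = -2$ ($B = -3 + \left(-1\right)^{2} = -3 + 1 = -2$)
$f 69 B = 64 \cdot 69 \left(-2\right) = 4416 \left(-2\right) = -8832$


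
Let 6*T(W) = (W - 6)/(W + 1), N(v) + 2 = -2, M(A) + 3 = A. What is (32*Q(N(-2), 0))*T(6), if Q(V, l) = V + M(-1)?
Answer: 0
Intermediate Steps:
M(A) = -3 + A
N(v) = -4 (N(v) = -2 - 2 = -4)
Q(V, l) = -4 + V (Q(V, l) = V + (-3 - 1) = V - 4 = -4 + V)
T(W) = (-6 + W)/(6*(1 + W)) (T(W) = ((W - 6)/(W + 1))/6 = ((-6 + W)/(1 + W))/6 = (-6 + W)/(6*(1 + W)))
(32*Q(N(-2), 0))*T(6) = (32*(-4 - 4))*((-6 + 6)/(6*(1 + 6))) = (32*(-8))*((⅙)*0/7) = -128*0/(3*7) = -256*0 = 0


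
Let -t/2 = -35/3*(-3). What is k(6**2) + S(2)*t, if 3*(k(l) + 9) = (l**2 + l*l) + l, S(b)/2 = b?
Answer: 587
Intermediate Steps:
S(b) = 2*b
k(l) = -9 + l/3 + 2*l**2/3 (k(l) = -9 + ((l**2 + l*l) + l)/3 = -9 + ((l**2 + l**2) + l)/3 = -9 + (2*l**2 + l)/3 = -9 + (l + 2*l**2)/3 = -9 + (l/3 + 2*l**2/3) = -9 + l/3 + 2*l**2/3)
t = -70 (t = -2*(-35/3)*(-3) = -2*(-5*7/3)*(-3) = -(-70)*(-3)/3 = -2*35 = -70)
k(6**2) + S(2)*t = (-9 + (1/3)*6**2 + 2*(6**2)**2/3) + (2*2)*(-70) = (-9 + (1/3)*36 + (2/3)*36**2) + 4*(-70) = (-9 + 12 + (2/3)*1296) - 280 = (-9 + 12 + 864) - 280 = 867 - 280 = 587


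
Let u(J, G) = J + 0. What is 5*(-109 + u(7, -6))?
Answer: -510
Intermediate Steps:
u(J, G) = J
5*(-109 + u(7, -6)) = 5*(-109 + 7) = 5*(-102) = -510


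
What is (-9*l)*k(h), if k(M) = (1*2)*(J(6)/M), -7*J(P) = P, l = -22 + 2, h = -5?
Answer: 432/7 ≈ 61.714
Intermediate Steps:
l = -20
J(P) = -P/7
k(M) = -12/(7*M) (k(M) = (1*2)*((-1/7*6)/M) = 2*(-6/(7*M)) = -12/(7*M))
(-9*l)*k(h) = (-9*(-20))*(-12/7/(-5)) = 180*(-12/7*(-1/5)) = 180*(12/35) = 432/7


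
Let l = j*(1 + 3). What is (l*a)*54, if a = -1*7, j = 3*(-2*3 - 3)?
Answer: 40824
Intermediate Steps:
j = -27 (j = 3*(-6 - 3) = 3*(-9) = -27)
a = -7
l = -108 (l = -27*(1 + 3) = -27*4 = -108)
(l*a)*54 = -108*(-7)*54 = 756*54 = 40824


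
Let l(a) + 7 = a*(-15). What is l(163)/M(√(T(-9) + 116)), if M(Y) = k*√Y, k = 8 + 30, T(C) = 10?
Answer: -613*√3*14^(¾)/399 ≈ -19.259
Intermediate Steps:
l(a) = -7 - 15*a (l(a) = -7 + a*(-15) = -7 - 15*a)
k = 38
M(Y) = 38*√Y
l(163)/M(√(T(-9) + 116)) = (-7 - 15*163)/((38*√(√(10 + 116)))) = (-7 - 2445)/((38*√(√126))) = -2452*√3*14^(¾)/1596 = -613*√3*14^(¾)/399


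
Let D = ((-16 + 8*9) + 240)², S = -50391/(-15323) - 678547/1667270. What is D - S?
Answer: 203482090401861/2322507110 ≈ 87613.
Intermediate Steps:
S = 6692547899/2322507110 (S = -50391*(-1/15323) - 678547*1/1667270 = 4581/1393 - 678547/1667270 = 6692547899/2322507110 ≈ 2.8816)
D = 87616 (D = ((-16 + 72) + 240)² = (56 + 240)² = 296² = 87616)
D - S = 87616 - 1*6692547899/2322507110 = 87616 - 6692547899/2322507110 = 203482090401861/2322507110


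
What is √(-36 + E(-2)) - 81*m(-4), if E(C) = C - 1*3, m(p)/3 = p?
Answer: 972 + I*√41 ≈ 972.0 + 6.4031*I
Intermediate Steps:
m(p) = 3*p
E(C) = -3 + C (E(C) = C - 3 = -3 + C)
√(-36 + E(-2)) - 81*m(-4) = √(-36 + (-3 - 2)) - 243*(-4) = √(-36 - 5) - 81*(-12) = √(-41) + 972 = I*√41 + 972 = 972 + I*√41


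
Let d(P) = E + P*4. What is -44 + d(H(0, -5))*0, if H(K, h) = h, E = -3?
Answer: -44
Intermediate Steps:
d(P) = -3 + 4*P (d(P) = -3 + P*4 = -3 + 4*P)
-44 + d(H(0, -5))*0 = -44 + (-3 + 4*(-5))*0 = -44 + (-3 - 20)*0 = -44 - 23*0 = -44 + 0 = -44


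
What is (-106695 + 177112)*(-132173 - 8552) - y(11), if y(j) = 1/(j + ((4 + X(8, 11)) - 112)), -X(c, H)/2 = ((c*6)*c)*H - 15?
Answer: -84378816247374/8515 ≈ -9.9094e+9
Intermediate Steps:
X(c, H) = 30 - 12*H*c**2 (X(c, H) = -2*(((c*6)*c)*H - 15) = -2*(((6*c)*c)*H - 15) = -2*((6*c**2)*H - 15) = -2*(6*H*c**2 - 15) = -2*(-15 + 6*H*c**2) = 30 - 12*H*c**2)
y(j) = 1/(-8526 + j) (y(j) = 1/(j + ((4 + (30 - 12*11*8**2)) - 112)) = 1/(j + ((4 + (30 - 12*11*64)) - 112)) = 1/(j + ((4 + (30 - 8448)) - 112)) = 1/(j + ((4 - 8418) - 112)) = 1/(j + (-8414 - 112)) = 1/(j - 8526) = 1/(-8526 + j))
(-106695 + 177112)*(-132173 - 8552) - y(11) = (-106695 + 177112)*(-132173 - 8552) - 1/(-8526 + 11) = 70417*(-140725) - 1/(-8515) = -9909432325 - 1*(-1/8515) = -9909432325 + 1/8515 = -84378816247374/8515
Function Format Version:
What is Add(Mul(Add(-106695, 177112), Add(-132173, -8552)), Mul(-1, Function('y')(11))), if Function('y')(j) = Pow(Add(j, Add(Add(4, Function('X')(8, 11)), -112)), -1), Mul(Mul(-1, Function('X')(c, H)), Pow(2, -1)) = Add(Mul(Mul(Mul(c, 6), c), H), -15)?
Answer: Rational(-84378816247374, 8515) ≈ -9.9094e+9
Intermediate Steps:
Function('X')(c, H) = Add(30, Mul(-12, H, Pow(c, 2))) (Function('X')(c, H) = Mul(-2, Add(Mul(Mul(Mul(c, 6), c), H), -15)) = Mul(-2, Add(Mul(Mul(Mul(6, c), c), H), -15)) = Mul(-2, Add(Mul(Mul(6, Pow(c, 2)), H), -15)) = Mul(-2, Add(Mul(6, H, Pow(c, 2)), -15)) = Mul(-2, Add(-15, Mul(6, H, Pow(c, 2)))) = Add(30, Mul(-12, H, Pow(c, 2))))
Function('y')(j) = Pow(Add(-8526, j), -1) (Function('y')(j) = Pow(Add(j, Add(Add(4, Add(30, Mul(-12, 11, Pow(8, 2)))), -112)), -1) = Pow(Add(j, Add(Add(4, Add(30, Mul(-12, 11, 64))), -112)), -1) = Pow(Add(j, Add(Add(4, Add(30, -8448)), -112)), -1) = Pow(Add(j, Add(Add(4, -8418), -112)), -1) = Pow(Add(j, Add(-8414, -112)), -1) = Pow(Add(j, -8526), -1) = Pow(Add(-8526, j), -1))
Add(Mul(Add(-106695, 177112), Add(-132173, -8552)), Mul(-1, Function('y')(11))) = Add(Mul(Add(-106695, 177112), Add(-132173, -8552)), Mul(-1, Pow(Add(-8526, 11), -1))) = Add(Mul(70417, -140725), Mul(-1, Pow(-8515, -1))) = Add(-9909432325, Mul(-1, Rational(-1, 8515))) = Add(-9909432325, Rational(1, 8515)) = Rational(-84378816247374, 8515)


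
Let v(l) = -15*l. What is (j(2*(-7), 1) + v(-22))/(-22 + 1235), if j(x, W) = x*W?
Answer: 316/1213 ≈ 0.26051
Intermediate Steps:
j(x, W) = W*x
(j(2*(-7), 1) + v(-22))/(-22 + 1235) = (1*(2*(-7)) - 15*(-22))/(-22 + 1235) = (1*(-14) + 330)/1213 = (-14 + 330)/1213 = (1/1213)*316 = 316/1213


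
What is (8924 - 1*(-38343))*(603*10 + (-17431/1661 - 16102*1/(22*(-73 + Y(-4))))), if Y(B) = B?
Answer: 3313384145928/11627 ≈ 2.8497e+8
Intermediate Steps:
(8924 - 1*(-38343))*(603*10 + (-17431/1661 - 16102*1/(22*(-73 + Y(-4))))) = (8924 - 1*(-38343))*(603*10 + (-17431/1661 - 16102*1/(22*(-73 - 4)))) = (8924 + 38343)*(6030 + (-17431*1/1661 - 16102/((-77*22)))) = 47267*(6030 + (-17431/1661 - 16102/(-1694))) = 47267*(6030 + (-17431/1661 - 16102*(-1/1694))) = 47267*(6030 + (-17431/1661 + 8051/847)) = 47267*(6030 - 126486/127897) = 47267*(771092424/127897) = 3313384145928/11627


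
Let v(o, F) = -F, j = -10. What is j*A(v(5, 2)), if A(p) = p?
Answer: 20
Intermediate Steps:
j*A(v(5, 2)) = -(-10)*2 = -10*(-2) = 20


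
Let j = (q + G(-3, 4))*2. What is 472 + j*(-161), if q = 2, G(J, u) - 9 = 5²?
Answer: -11120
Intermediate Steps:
G(J, u) = 34 (G(J, u) = 9 + 5² = 9 + 25 = 34)
j = 72 (j = (2 + 34)*2 = 36*2 = 72)
472 + j*(-161) = 472 + 72*(-161) = 472 - 11592 = -11120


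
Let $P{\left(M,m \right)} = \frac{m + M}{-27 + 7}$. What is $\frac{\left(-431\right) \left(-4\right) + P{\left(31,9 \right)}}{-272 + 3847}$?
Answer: $\frac{1722}{3575} \approx 0.48168$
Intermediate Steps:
$P{\left(M,m \right)} = - \frac{M}{20} - \frac{m}{20}$ ($P{\left(M,m \right)} = \frac{M + m}{-20} = \left(M + m\right) \left(- \frac{1}{20}\right) = - \frac{M}{20} - \frac{m}{20}$)
$\frac{\left(-431\right) \left(-4\right) + P{\left(31,9 \right)}}{-272 + 3847} = \frac{\left(-431\right) \left(-4\right) - 2}{-272 + 3847} = \frac{1724 - 2}{3575} = \left(1724 - 2\right) \frac{1}{3575} = 1722 \cdot \frac{1}{3575} = \frac{1722}{3575}$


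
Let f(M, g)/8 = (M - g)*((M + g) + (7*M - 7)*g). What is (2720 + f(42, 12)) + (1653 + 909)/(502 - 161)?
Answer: 287206402/341 ≈ 8.4225e+5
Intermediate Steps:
f(M, g) = 8*(M - g)*(M + g + g*(-7 + 7*M)) (f(M, g) = 8*((M - g)*((M + g) + (7*M - 7)*g)) = 8*((M - g)*((M + g) + (-7 + 7*M)*g)) = 8*((M - g)*((M + g) + g*(-7 + 7*M))) = 8*((M - g)*(M + g + g*(-7 + 7*M))) = 8*(M - g)*(M + g + g*(-7 + 7*M)))
(2720 + f(42, 12)) + (1653 + 909)/(502 - 161) = (2720 + (8*42**2 + 48*12**2 - 56*42*12 - 56*42*12**2 + 56*12*42**2)) + (1653 + 909)/(502 - 161) = (2720 + (8*1764 + 48*144 - 28224 - 56*42*144 + 56*12*1764)) + 2562/341 = (2720 + (14112 + 6912 - 28224 - 338688 + 1185408)) + 2562*(1/341) = (2720 + 839520) + 2562/341 = 842240 + 2562/341 = 287206402/341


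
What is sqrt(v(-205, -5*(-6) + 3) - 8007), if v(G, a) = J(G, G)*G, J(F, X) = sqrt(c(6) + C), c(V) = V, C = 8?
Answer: sqrt(-8007 - 205*sqrt(14)) ≈ 93.67*I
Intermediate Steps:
J(F, X) = sqrt(14) (J(F, X) = sqrt(6 + 8) = sqrt(14))
v(G, a) = G*sqrt(14) (v(G, a) = sqrt(14)*G = G*sqrt(14))
sqrt(v(-205, -5*(-6) + 3) - 8007) = sqrt(-205*sqrt(14) - 8007) = sqrt(-8007 - 205*sqrt(14))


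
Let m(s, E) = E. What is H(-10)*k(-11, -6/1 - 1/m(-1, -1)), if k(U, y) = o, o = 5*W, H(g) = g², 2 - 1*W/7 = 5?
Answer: -10500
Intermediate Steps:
W = -21 (W = 14 - 7*5 = 14 - 35 = -21)
o = -105 (o = 5*(-21) = -105)
k(U, y) = -105
H(-10)*k(-11, -6/1 - 1/m(-1, -1)) = (-10)²*(-105) = 100*(-105) = -10500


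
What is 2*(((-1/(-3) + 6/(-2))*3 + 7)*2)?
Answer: -4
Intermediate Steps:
2*(((-1/(-3) + 6/(-2))*3 + 7)*2) = 2*(((-1*(-⅓) + 6*(-½))*3 + 7)*2) = 2*(((⅓ - 3)*3 + 7)*2) = 2*((-8/3*3 + 7)*2) = 2*((-8 + 7)*2) = 2*(-1*2) = 2*(-2) = -4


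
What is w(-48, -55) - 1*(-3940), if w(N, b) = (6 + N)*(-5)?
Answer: 4150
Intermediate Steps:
w(N, b) = -30 - 5*N
w(-48, -55) - 1*(-3940) = (-30 - 5*(-48)) - 1*(-3940) = (-30 + 240) + 3940 = 210 + 3940 = 4150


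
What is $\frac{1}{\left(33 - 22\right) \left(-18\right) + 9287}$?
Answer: $\frac{1}{9089} \approx 0.00011002$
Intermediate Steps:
$\frac{1}{\left(33 - 22\right) \left(-18\right) + 9287} = \frac{1}{11 \left(-18\right) + 9287} = \frac{1}{-198 + 9287} = \frac{1}{9089}$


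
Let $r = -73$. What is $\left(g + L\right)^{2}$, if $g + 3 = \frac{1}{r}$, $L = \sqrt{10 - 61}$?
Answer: $\frac{\left(220 - 73 i \sqrt{51}\right)^{2}}{5329} \approx -41.918 - 43.044 i$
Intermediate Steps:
$L = i \sqrt{51}$ ($L = \sqrt{-51} = i \sqrt{51} \approx 7.1414 i$)
$g = - \frac{220}{73}$ ($g = -3 + \frac{1}{-73} = -3 - \frac{1}{73} = - \frac{220}{73} \approx -3.0137$)
$\left(g + L\right)^{2} = \left(- \frac{220}{73} + i \sqrt{51}\right)^{2}$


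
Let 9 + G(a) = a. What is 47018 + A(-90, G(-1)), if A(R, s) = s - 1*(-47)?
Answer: 47055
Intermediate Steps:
G(a) = -9 + a
A(R, s) = 47 + s (A(R, s) = s + 47 = 47 + s)
47018 + A(-90, G(-1)) = 47018 + (47 + (-9 - 1)) = 47018 + (47 - 10) = 47018 + 37 = 47055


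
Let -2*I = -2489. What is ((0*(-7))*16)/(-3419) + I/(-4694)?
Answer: -2489/9388 ≈ -0.26513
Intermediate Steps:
I = 2489/2 (I = -½*(-2489) = 2489/2 ≈ 1244.5)
((0*(-7))*16)/(-3419) + I/(-4694) = ((0*(-7))*16)/(-3419) + (2489/2)/(-4694) = (0*16)*(-1/3419) + (2489/2)*(-1/4694) = 0*(-1/3419) - 2489/9388 = 0 - 2489/9388 = -2489/9388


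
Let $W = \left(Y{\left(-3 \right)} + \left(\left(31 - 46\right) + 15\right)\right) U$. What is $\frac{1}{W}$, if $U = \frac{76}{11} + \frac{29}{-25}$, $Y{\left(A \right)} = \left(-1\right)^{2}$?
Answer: $\frac{275}{1581} \approx 0.17394$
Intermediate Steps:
$Y{\left(A \right)} = 1$
$U = \frac{1581}{275}$ ($U = 76 \cdot \frac{1}{11} + 29 \left(- \frac{1}{25}\right) = \frac{76}{11} - \frac{29}{25} = \frac{1581}{275} \approx 5.7491$)
$W = \frac{1581}{275}$ ($W = \left(1 + \left(\left(31 - 46\right) + 15\right)\right) \frac{1581}{275} = \left(1 + \left(-15 + 15\right)\right) \frac{1581}{275} = \left(1 + 0\right) \frac{1581}{275} = 1 \cdot \frac{1581}{275} = \frac{1581}{275} \approx 5.7491$)
$\frac{1}{W} = \frac{1}{\frac{1581}{275}} = \frac{275}{1581}$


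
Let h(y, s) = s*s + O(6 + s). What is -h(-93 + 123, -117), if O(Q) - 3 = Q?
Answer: -13581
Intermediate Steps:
O(Q) = 3 + Q
h(y, s) = 9 + s + s² (h(y, s) = s*s + (3 + (6 + s)) = s² + (9 + s) = 9 + s + s²)
-h(-93 + 123, -117) = -(9 - 117 + (-117)²) = -(9 - 117 + 13689) = -1*13581 = -13581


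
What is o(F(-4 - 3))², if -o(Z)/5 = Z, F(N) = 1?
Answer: 25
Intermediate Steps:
o(Z) = -5*Z
o(F(-4 - 3))² = (-5*1)² = (-5)² = 25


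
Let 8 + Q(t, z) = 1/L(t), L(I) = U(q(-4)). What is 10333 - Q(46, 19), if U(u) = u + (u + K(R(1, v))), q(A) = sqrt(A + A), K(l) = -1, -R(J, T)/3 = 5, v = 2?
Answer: 2*(5171*I + 20682*sqrt(2))/(I + 4*sqrt(2)) ≈ 10341.0 + 0.17142*I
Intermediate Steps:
R(J, T) = -15 (R(J, T) = -3*5 = -15)
q(A) = sqrt(2)*sqrt(A) (q(A) = sqrt(2*A) = sqrt(2)*sqrt(A))
U(u) = -1 + 2*u (U(u) = u + (u - 1) = u + (-1 + u) = -1 + 2*u)
L(I) = -1 + 4*I*sqrt(2) (L(I) = -1 + 2*(sqrt(2)*sqrt(-4)) = -1 + 2*(sqrt(2)*(2*I)) = -1 + 2*(2*I*sqrt(2)) = -1 + 4*I*sqrt(2))
Q(t, z) = -8 + 1/(-1 + 4*I*sqrt(2))
10333 - Q(46, 19) = 10333 - (-265/33 - 4*I*sqrt(2)/33) = 10333 + (265/33 + 4*I*sqrt(2)/33) = 341254/33 + 4*I*sqrt(2)/33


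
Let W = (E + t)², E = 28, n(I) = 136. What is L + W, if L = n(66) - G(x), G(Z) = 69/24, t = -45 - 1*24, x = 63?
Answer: 14513/8 ≈ 1814.1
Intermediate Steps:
t = -69 (t = -45 - 24 = -69)
G(Z) = 23/8 (G(Z) = 69*(1/24) = 23/8)
L = 1065/8 (L = 136 - 1*23/8 = 136 - 23/8 = 1065/8 ≈ 133.13)
W = 1681 (W = (28 - 69)² = (-41)² = 1681)
L + W = 1065/8 + 1681 = 14513/8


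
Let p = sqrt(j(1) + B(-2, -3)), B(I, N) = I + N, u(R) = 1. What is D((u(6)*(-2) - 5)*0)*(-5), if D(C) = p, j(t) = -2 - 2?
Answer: -15*I ≈ -15.0*I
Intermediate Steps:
j(t) = -4
p = 3*I (p = sqrt(-4 + (-2 - 3)) = sqrt(-4 - 5) = sqrt(-9) = 3*I ≈ 3.0*I)
D(C) = 3*I
D((u(6)*(-2) - 5)*0)*(-5) = (3*I)*(-5) = -15*I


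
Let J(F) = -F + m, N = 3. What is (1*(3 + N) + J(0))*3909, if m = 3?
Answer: 35181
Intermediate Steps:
J(F) = 3 - F (J(F) = -F + 3 = 3 - F)
(1*(3 + N) + J(0))*3909 = (1*(3 + 3) + (3 - 1*0))*3909 = (1*6 + (3 + 0))*3909 = (6 + 3)*3909 = 9*3909 = 35181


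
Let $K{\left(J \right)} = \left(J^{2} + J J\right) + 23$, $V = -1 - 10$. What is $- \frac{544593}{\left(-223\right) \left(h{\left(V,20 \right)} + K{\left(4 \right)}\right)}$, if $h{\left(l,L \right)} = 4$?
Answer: $\frac{544593}{13157} \approx 41.392$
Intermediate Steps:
$V = -11$ ($V = -1 - 10 = -11$)
$K{\left(J \right)} = 23 + 2 J^{2}$ ($K{\left(J \right)} = \left(J^{2} + J^{2}\right) + 23 = 2 J^{2} + 23 = 23 + 2 J^{2}$)
$- \frac{544593}{\left(-223\right) \left(h{\left(V,20 \right)} + K{\left(4 \right)}\right)} = - \frac{544593}{\left(-223\right) \left(4 + \left(23 + 2 \cdot 4^{2}\right)\right)} = - \frac{544593}{\left(-223\right) \left(4 + \left(23 + 2 \cdot 16\right)\right)} = - \frac{544593}{\left(-223\right) \left(4 + \left(23 + 32\right)\right)} = - \frac{544593}{\left(-223\right) \left(4 + 55\right)} = - \frac{544593}{\left(-223\right) 59} = - \frac{544593}{-13157} = \left(-544593\right) \left(- \frac{1}{13157}\right) = \frac{544593}{13157}$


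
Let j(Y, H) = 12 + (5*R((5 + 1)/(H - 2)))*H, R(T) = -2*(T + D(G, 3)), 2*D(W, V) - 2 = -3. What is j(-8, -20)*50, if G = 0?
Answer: -78400/11 ≈ -7127.3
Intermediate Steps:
D(W, V) = -½ (D(W, V) = 1 + (½)*(-3) = 1 - 3/2 = -½)
R(T) = 1 - 2*T (R(T) = -2*(T - ½) = -2*(-½ + T) = 1 - 2*T)
j(Y, H) = 12 + H*(5 - 60/(-2 + H)) (j(Y, H) = 12 + (5*(1 - 2*(5 + 1)/(H - 2)))*H = 12 + (5*(1 - 12/(-2 + H)))*H = 12 + (5 - 60/(-2 + H))*H = 12 + H*(5 - 60/(-2 + H)))
j(-8, -20)*50 = ((-24 - 58*(-20) + 5*(-20)²)/(-2 - 20))*50 = ((-24 + 1160 + 5*400)/(-22))*50 = -(-24 + 1160 + 2000)/22*50 = -1/22*3136*50 = -1568/11*50 = -78400/11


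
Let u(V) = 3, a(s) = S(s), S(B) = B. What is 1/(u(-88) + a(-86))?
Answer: -1/83 ≈ -0.012048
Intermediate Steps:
a(s) = s
1/(u(-88) + a(-86)) = 1/(3 - 86) = 1/(-83) = -1/83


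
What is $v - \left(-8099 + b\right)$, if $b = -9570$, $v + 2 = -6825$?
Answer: $10842$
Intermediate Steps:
$v = -6827$ ($v = -2 - 6825 = -6827$)
$v - \left(-8099 + b\right) = -6827 - \left(-8099 - 9570\right) = -6827 - -17669 = -6827 + 17669 = 10842$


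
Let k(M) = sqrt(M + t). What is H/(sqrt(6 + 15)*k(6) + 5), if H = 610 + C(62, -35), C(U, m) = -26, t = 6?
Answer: -2920/227 + 3504*sqrt(7)/227 ≈ 27.977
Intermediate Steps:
k(M) = sqrt(6 + M) (k(M) = sqrt(M + 6) = sqrt(6 + M))
H = 584 (H = 610 - 26 = 584)
H/(sqrt(6 + 15)*k(6) + 5) = 584/(sqrt(6 + 15)*sqrt(6 + 6) + 5) = 584/(sqrt(21)*sqrt(12) + 5) = 584/(sqrt(21)*(2*sqrt(3)) + 5) = 584/(6*sqrt(7) + 5) = 584/(5 + 6*sqrt(7))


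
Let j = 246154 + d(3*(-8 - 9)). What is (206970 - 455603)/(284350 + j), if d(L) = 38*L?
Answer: -248633/528566 ≈ -0.47039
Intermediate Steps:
j = 244216 (j = 246154 + 38*(3*(-8 - 9)) = 246154 + 38*(3*(-17)) = 246154 + 38*(-51) = 246154 - 1938 = 244216)
(206970 - 455603)/(284350 + j) = (206970 - 455603)/(284350 + 244216) = -248633/528566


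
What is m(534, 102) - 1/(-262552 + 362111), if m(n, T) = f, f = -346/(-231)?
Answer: 34447183/22998129 ≈ 1.4978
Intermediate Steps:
f = 346/231 (f = -346*(-1/231) = 346/231 ≈ 1.4978)
m(n, T) = 346/231
m(534, 102) - 1/(-262552 + 362111) = 346/231 - 1/(-262552 + 362111) = 346/231 - 1/99559 = 34447183/22998129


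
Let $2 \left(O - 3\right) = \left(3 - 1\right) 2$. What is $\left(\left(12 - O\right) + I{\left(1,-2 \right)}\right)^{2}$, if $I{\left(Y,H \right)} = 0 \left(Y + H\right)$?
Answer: $49$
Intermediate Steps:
$O = 5$ ($O = 3 + \frac{\left(3 - 1\right) 2}{2} = 3 + \frac{2 \cdot 2}{2} = 3 + \frac{1}{2} \cdot 4 = 3 + 2 = 5$)
$I{\left(Y,H \right)} = 0$ ($I{\left(Y,H \right)} = 0 \left(H + Y\right) = 0$)
$\left(\left(12 - O\right) + I{\left(1,-2 \right)}\right)^{2} = \left(\left(12 - 5\right) + 0\right)^{2} = \left(7 + 0\right)^{2} = 7^{2} = 49$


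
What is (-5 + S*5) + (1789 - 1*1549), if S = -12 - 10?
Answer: 125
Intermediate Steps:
S = -22
(-5 + S*5) + (1789 - 1*1549) = (-5 - 22*5) + (1789 - 1*1549) = (-5 - 110) + (1789 - 1549) = -115 + 240 = 125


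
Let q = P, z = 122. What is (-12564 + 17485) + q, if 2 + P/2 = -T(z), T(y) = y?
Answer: 4673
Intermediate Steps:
P = -248 (P = -4 + 2*(-1*122) = -4 + 2*(-122) = -4 - 244 = -248)
q = -248
(-12564 + 17485) + q = (-12564 + 17485) - 248 = 4921 - 248 = 4673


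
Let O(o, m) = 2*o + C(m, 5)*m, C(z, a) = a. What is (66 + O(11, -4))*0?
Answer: 0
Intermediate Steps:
O(o, m) = 2*o + 5*m
(66 + O(11, -4))*0 = (66 + (2*11 + 5*(-4)))*0 = (66 + (22 - 20))*0 = (66 + 2)*0 = 68*0 = 0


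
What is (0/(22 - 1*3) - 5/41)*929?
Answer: -4645/41 ≈ -113.29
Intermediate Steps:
(0/(22 - 1*3) - 5/41)*929 = (0/(22 - 3) - 5*1/41)*929 = (0/19 - 5/41)*929 = (0*(1/19) - 5/41)*929 = (0 - 5/41)*929 = -5/41*929 = -4645/41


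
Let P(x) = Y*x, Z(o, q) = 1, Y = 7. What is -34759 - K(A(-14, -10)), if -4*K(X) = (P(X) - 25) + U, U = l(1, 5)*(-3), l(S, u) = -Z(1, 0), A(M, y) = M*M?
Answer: -68843/2 ≈ -34422.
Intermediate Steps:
A(M, y) = M**2
l(S, u) = -1 (l(S, u) = -1*1 = -1)
P(x) = 7*x
U = 3 (U = -1*(-3) = 3)
K(X) = 11/2 - 7*X/4 (K(X) = -((7*X - 25) + 3)/4 = -((-25 + 7*X) + 3)/4 = -(-22 + 7*X)/4 = 11/2 - 7*X/4)
-34759 - K(A(-14, -10)) = -34759 - (11/2 - 7/4*(-14)**2) = -34759 - (11/2 - 7/4*196) = -34759 - (11/2 - 343) = -34759 - 1*(-675/2) = -34759 + 675/2 = -68843/2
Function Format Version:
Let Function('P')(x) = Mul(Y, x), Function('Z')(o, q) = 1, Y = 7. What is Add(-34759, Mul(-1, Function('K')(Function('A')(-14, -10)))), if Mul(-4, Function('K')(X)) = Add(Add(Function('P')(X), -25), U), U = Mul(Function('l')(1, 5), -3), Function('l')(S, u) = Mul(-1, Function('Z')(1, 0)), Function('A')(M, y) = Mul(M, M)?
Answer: Rational(-68843, 2) ≈ -34422.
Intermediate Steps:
Function('A')(M, y) = Pow(M, 2)
Function('l')(S, u) = -1 (Function('l')(S, u) = Mul(-1, 1) = -1)
Function('P')(x) = Mul(7, x)
U = 3 (U = Mul(-1, -3) = 3)
Function('K')(X) = Add(Rational(11, 2), Mul(Rational(-7, 4), X)) (Function('K')(X) = Mul(Rational(-1, 4), Add(Add(Mul(7, X), -25), 3)) = Mul(Rational(-1, 4), Add(Add(-25, Mul(7, X)), 3)) = Mul(Rational(-1, 4), Add(-22, Mul(7, X))) = Add(Rational(11, 2), Mul(Rational(-7, 4), X)))
Add(-34759, Mul(-1, Function('K')(Function('A')(-14, -10)))) = Add(-34759, Mul(-1, Add(Rational(11, 2), Mul(Rational(-7, 4), Pow(-14, 2))))) = Add(-34759, Mul(-1, Add(Rational(11, 2), Mul(Rational(-7, 4), 196)))) = Add(-34759, Mul(-1, Add(Rational(11, 2), -343))) = Add(-34759, Mul(-1, Rational(-675, 2))) = Add(-34759, Rational(675, 2)) = Rational(-68843, 2)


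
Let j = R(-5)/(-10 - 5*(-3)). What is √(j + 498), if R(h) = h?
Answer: √497 ≈ 22.293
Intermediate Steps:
j = -1 (j = -5/(-10 - 5*(-3)) = -5/(-10 + 15) = -5/5 = (⅕)*(-5) = -1)
√(j + 498) = √(-1 + 498) = √497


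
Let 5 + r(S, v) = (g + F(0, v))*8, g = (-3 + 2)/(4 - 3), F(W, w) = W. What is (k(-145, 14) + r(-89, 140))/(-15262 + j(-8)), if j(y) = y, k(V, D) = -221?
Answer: 39/2545 ≈ 0.015324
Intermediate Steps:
g = -1 (g = -1/1 = -1*1 = -1)
r(S, v) = -13 (r(S, v) = -5 + (-1 + 0)*8 = -5 - 1*8 = -5 - 8 = -13)
(k(-145, 14) + r(-89, 140))/(-15262 + j(-8)) = (-221 - 13)/(-15262 - 8) = -234/(-15270) = -234*(-1/15270) = 39/2545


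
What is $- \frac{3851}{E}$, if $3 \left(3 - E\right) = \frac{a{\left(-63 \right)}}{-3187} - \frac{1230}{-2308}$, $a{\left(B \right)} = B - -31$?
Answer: $- \frac{42489600294}{31103249} \approx -1366.1$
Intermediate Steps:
$a{\left(B \right)} = 31 + B$ ($a{\left(B \right)} = B + 31 = 31 + B$)
$E = \frac{31103249}{11033394}$ ($E = 3 - \frac{\frac{31 - 63}{-3187} - \frac{1230}{-2308}}{3} = 3 - \frac{\left(-32\right) \left(- \frac{1}{3187}\right) - - \frac{615}{1154}}{3} = 3 - \frac{\frac{32}{3187} + \frac{615}{1154}}{3} = 3 - \frac{1996933}{11033394} = \frac{31103249}{11033394} \approx 2.819$)
$- \frac{3851}{E} = - \frac{3851}{\frac{31103249}{11033394}} = \left(-3851\right) \frac{11033394}{31103249} = - \frac{42489600294}{31103249}$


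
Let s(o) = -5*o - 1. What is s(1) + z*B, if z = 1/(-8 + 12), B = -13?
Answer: -37/4 ≈ -9.2500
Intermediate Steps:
z = ¼ (z = 1/4 = ¼ ≈ 0.25000)
s(o) = -1 - 5*o
s(1) + z*B = (-1 - 5*1) + (¼)*(-13) = (-1 - 5) - 13/4 = -6 - 13/4 = -37/4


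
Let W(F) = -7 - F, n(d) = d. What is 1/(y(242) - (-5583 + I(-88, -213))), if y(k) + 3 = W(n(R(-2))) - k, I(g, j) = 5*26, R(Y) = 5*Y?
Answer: 1/5211 ≈ 0.00019190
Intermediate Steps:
I(g, j) = 130
y(k) = -k (y(k) = -3 + ((-7 - 5*(-2)) - k) = -3 + ((-7 - 1*(-10)) - k) = -3 + ((-7 + 10) - k) = -3 + (3 - k) = -k)
1/(y(242) - (-5583 + I(-88, -213))) = 1/(-1*242 - (-5583 + 130)) = 1/(-242 - 1*(-5453)) = 1/(-242 + 5453) = 1/5211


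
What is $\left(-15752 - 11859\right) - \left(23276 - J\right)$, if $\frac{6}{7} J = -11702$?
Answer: $- \frac{193618}{3} \approx -64539.0$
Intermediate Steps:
$J = - \frac{40957}{3}$ ($J = \frac{7}{6} \left(-11702\right) = - \frac{40957}{3} \approx -13652.0$)
$\left(-15752 - 11859\right) - \left(23276 - J\right) = \left(-15752 - 11859\right) - \left(23276 - - \frac{40957}{3}\right) = \left(-15752 - 11859\right) - \left(23276 + \frac{40957}{3}\right) = -27611 - \frac{110785}{3} = - \frac{193618}{3}$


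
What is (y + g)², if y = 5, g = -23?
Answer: 324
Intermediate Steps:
(y + g)² = (5 - 23)² = (-18)² = 324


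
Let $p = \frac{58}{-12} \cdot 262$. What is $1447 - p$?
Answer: $\frac{8140}{3} \approx 2713.3$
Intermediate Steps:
$p = - \frac{3799}{3}$ ($p = 58 \left(- \frac{1}{12}\right) 262 = \left(- \frac{29}{6}\right) 262 = - \frac{3799}{3} \approx -1266.3$)
$1447 - p = 1447 - - \frac{3799}{3} = 1447 + \frac{3799}{3} = \frac{8140}{3}$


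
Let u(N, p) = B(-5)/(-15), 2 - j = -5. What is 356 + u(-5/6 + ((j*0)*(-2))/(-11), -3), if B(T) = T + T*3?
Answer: 1072/3 ≈ 357.33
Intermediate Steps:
j = 7 (j = 2 - 1*(-5) = 2 + 5 = 7)
B(T) = 4*T (B(T) = T + 3*T = 4*T)
u(N, p) = 4/3 (u(N, p) = (4*(-5))/(-15) = -20*(-1/15) = 4/3)
356 + u(-5/6 + ((j*0)*(-2))/(-11), -3) = 356 + 4/3 = 1072/3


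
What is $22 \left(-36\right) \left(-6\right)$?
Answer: $4752$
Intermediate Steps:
$22 \left(-36\right) \left(-6\right) = \left(-792\right) \left(-6\right) = 4752$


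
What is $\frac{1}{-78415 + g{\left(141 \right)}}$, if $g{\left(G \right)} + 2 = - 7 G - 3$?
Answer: $- \frac{1}{79407} \approx -1.2593 \cdot 10^{-5}$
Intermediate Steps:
$g{\left(G \right)} = -5 - 7 G$ ($g{\left(G \right)} = -2 - \left(3 + 7 G\right) = -5 - 7 G$)
$\frac{1}{-78415 + g{\left(141 \right)}} = \frac{1}{-78415 - 992} = \frac{1}{-79407} = - \frac{1}{79407}$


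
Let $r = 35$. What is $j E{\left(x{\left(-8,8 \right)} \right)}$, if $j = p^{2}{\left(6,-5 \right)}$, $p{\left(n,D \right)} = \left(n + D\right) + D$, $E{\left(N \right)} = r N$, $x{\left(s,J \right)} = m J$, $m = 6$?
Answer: $26880$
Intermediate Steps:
$x{\left(s,J \right)} = 6 J$
$E{\left(N \right)} = 35 N$
$p{\left(n,D \right)} = n + 2 D$ ($p{\left(n,D \right)} = \left(D + n\right) + D = n + 2 D$)
$j = 16$ ($j = \left(6 + 2 \left(-5\right)\right)^{2} = \left(6 - 10\right)^{2} = \left(-4\right)^{2} = 16$)
$j E{\left(x{\left(-8,8 \right)} \right)} = 16 \cdot 35 \cdot 6 \cdot 8 = 16 \cdot 35 \cdot 48 = 16 \cdot 1680 = 26880$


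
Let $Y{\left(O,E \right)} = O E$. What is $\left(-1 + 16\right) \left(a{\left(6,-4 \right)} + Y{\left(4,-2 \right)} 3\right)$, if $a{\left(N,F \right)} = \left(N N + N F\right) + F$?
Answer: $-240$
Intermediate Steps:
$Y{\left(O,E \right)} = E O$
$a{\left(N,F \right)} = F + N^{2} + F N$ ($a{\left(N,F \right)} = \left(N^{2} + F N\right) + F = F + N^{2} + F N$)
$\left(-1 + 16\right) \left(a{\left(6,-4 \right)} + Y{\left(4,-2 \right)} 3\right) = \left(-1 + 16\right) \left(\left(-4 + 6^{2} - 24\right) + \left(-2\right) 4 \cdot 3\right) = 15 \left(\left(-4 + 36 - 24\right) - 24\right) = 15 \left(8 - 24\right) = 15 \left(-16\right) = -240$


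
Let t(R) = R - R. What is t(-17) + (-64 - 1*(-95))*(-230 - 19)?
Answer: -7719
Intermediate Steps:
t(R) = 0
t(-17) + (-64 - 1*(-95))*(-230 - 19) = 0 + (-64 - 1*(-95))*(-230 - 19) = 0 + (-64 + 95)*(-249) = 0 + 31*(-249) = 0 - 7719 = -7719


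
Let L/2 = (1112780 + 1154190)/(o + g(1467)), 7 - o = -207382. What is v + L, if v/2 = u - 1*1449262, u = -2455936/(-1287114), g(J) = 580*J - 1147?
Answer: -985937995739300242/340152695907 ≈ -2.8985e+6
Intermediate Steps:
o = 207389 (o = 7 - 1*(-207382) = 7 + 207382 = 207389)
g(J) = -1147 + 580*J
u = 1227968/643557 (u = -2455936*(-1/1287114) = 1227968/643557 ≈ 1.9081)
L = 2266970/528551 (L = 2*((1112780 + 1154190)/(207389 + (-1147 + 580*1467))) = 2*(2266970/(207389 + (-1147 + 850860))) = 2*(2266970/(207389 + 849713)) = 2*(2266970/1057102) = 2*(2266970*(1/1057102)) = 2*(1133485/528551) = 2266970/528551 ≈ 4.2890)
v = -1865362953932/643557 (v = 2*(1227968/643557 - 1*1449262) = 2*(1227968/643557 - 1449262) = 2*(-932681476966/643557) = -1865362953932/643557 ≈ -2.8985e+6)
v + L = -1865362953932/643557 + 2266970/528551 = -985937995739300242/340152695907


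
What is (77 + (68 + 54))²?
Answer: 39601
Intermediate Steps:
(77 + (68 + 54))² = (77 + 122)² = 199² = 39601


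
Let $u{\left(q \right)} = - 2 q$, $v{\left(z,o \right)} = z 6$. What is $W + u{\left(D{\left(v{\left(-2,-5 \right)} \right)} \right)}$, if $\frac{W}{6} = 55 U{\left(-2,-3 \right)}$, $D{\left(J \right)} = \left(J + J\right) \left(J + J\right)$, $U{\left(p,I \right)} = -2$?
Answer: $-1812$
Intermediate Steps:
$v{\left(z,o \right)} = 6 z$
$D{\left(J \right)} = 4 J^{2}$ ($D{\left(J \right)} = 2 J 2 J = 4 J^{2}$)
$W = -660$ ($W = 6 \cdot 55 \left(-2\right) = 6 \left(-110\right) = -660$)
$W + u{\left(D{\left(v{\left(-2,-5 \right)} \right)} \right)} = -660 - 2 \cdot 4 \left(6 \left(-2\right)\right)^{2} = -660 - 2 \cdot 4 \left(-12\right)^{2} = -660 - 2 \cdot 4 \cdot 144 = -660 - 1152 = -1812$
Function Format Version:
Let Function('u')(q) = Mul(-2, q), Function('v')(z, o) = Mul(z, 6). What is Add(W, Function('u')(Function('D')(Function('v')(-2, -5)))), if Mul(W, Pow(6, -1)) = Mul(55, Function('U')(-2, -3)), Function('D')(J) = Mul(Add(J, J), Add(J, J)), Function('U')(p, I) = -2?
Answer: -1812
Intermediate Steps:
Function('v')(z, o) = Mul(6, z)
Function('D')(J) = Mul(4, Pow(J, 2)) (Function('D')(J) = Mul(Mul(2, J), Mul(2, J)) = Mul(4, Pow(J, 2)))
W = -660 (W = Mul(6, Mul(55, -2)) = Mul(6, -110) = -660)
Add(W, Function('u')(Function('D')(Function('v')(-2, -5)))) = Add(-660, Mul(-2, Mul(4, Pow(Mul(6, -2), 2)))) = Add(-660, Mul(-2, Mul(4, Pow(-12, 2)))) = Add(-660, Mul(-2, Mul(4, 144))) = Add(-660, Mul(-2, 576)) = Add(-660, -1152) = -1812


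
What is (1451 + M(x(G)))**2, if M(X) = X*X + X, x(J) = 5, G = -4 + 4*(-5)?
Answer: 2193361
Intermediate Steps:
G = -24 (G = -4 - 20 = -24)
M(X) = X + X**2 (M(X) = X**2 + X = X + X**2)
(1451 + M(x(G)))**2 = (1451 + 5*(1 + 5))**2 = (1451 + 5*6)**2 = (1451 + 30)**2 = 1481**2 = 2193361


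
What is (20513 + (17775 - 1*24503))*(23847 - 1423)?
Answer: 309114840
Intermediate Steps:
(20513 + (17775 - 1*24503))*(23847 - 1423) = (20513 + (17775 - 24503))*22424 = (20513 - 6728)*22424 = 13785*22424 = 309114840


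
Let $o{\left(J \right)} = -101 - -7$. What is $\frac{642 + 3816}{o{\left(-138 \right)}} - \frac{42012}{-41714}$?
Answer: $- \frac{45502971}{980279} \approx -46.418$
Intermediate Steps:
$o{\left(J \right)} = -94$ ($o{\left(J \right)} = -101 + 7 = -94$)
$\frac{642 + 3816}{o{\left(-138 \right)}} - \frac{42012}{-41714} = \frac{642 + 3816}{-94} - \frac{42012}{-41714} = 4458 \left(- \frac{1}{94}\right) - - \frac{21006}{20857} = - \frac{2229}{47} + \frac{21006}{20857} = - \frac{45502971}{980279}$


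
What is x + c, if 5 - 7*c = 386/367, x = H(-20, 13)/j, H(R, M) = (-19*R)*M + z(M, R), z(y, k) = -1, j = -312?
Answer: -1748029/114504 ≈ -15.266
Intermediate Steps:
H(R, M) = -1 - 19*M*R (H(R, M) = (-19*R)*M - 1 = -19*M*R - 1 = -1 - 19*M*R)
x = -4939/312 (x = (-1 - 19*13*(-20))/(-312) = (-1 + 4940)*(-1/312) = 4939*(-1/312) = -4939/312 ≈ -15.830)
c = 207/367 (c = 5/7 - 386/(7*367) = 5/7 - 1/7*386/367 = 5/7 - 386/2569 = 207/367 ≈ 0.56403)
x + c = -4939/312 + 207/367 = -1748029/114504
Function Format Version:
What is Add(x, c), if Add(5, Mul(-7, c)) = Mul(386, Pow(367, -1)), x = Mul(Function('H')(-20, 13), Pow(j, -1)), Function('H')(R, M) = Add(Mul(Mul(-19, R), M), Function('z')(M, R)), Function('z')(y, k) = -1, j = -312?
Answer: Rational(-1748029, 114504) ≈ -15.266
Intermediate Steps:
Function('H')(R, M) = Add(-1, Mul(-19, M, R)) (Function('H')(R, M) = Add(Mul(Mul(-19, R), M), -1) = Add(Mul(-19, M, R), -1) = Add(-1, Mul(-19, M, R)))
x = Rational(-4939, 312) (x = Mul(Add(-1, Mul(-19, 13, -20)), Pow(-312, -1)) = Mul(Add(-1, 4940), Rational(-1, 312)) = Mul(4939, Rational(-1, 312)) = Rational(-4939, 312) ≈ -15.830)
c = Rational(207, 367) (c = Add(Rational(5, 7), Mul(Rational(-1, 7), Mul(386, Pow(367, -1)))) = Add(Rational(5, 7), Mul(Rational(-1, 7), Mul(386, Rational(1, 367)))) = Add(Rational(5, 7), Mul(Rational(-1, 7), Rational(386, 367))) = Add(Rational(5, 7), Rational(-386, 2569)) = Rational(207, 367) ≈ 0.56403)
Add(x, c) = Add(Rational(-4939, 312), Rational(207, 367)) = Rational(-1748029, 114504)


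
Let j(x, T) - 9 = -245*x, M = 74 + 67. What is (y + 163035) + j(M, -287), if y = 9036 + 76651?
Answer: 214186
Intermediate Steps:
M = 141
j(x, T) = 9 - 245*x
y = 85687
(y + 163035) + j(M, -287) = (85687 + 163035) + (9 - 245*141) = 248722 + (9 - 34545) = 248722 - 34536 = 214186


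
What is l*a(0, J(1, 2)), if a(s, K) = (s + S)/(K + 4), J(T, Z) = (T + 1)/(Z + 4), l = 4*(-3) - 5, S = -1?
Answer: 51/13 ≈ 3.9231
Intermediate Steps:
l = -17 (l = -12 - 5 = -17)
J(T, Z) = (1 + T)/(4 + Z)
a(s, K) = (-1 + s)/(4 + K) (a(s, K) = (s - 1)/(K + 4) = (-1 + s)/(4 + K))
l*a(0, J(1, 2)) = -17*(-1 + 0)/(4 + (1 + 1)/(4 + 2)) = -17*(-1)/(4 + 2/6) = -17*(-1)/(4 + (⅙)*2) = -17*(-1)/(4 + ⅓) = -17*(-1)/13/3 = -51*(-1)/13 = -17*(-3/13) = 51/13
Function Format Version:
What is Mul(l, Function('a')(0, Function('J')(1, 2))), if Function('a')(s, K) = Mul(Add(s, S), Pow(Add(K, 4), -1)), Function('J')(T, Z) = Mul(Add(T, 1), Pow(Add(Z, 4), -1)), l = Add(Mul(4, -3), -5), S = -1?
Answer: Rational(51, 13) ≈ 3.9231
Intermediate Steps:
l = -17 (l = Add(-12, -5) = -17)
Function('J')(T, Z) = Mul(Pow(Add(4, Z), -1), Add(1, T)) (Function('J')(T, Z) = Mul(Add(1, T), Pow(Add(4, Z), -1)) = Mul(Pow(Add(4, Z), -1), Add(1, T)))
Function('a')(s, K) = Mul(Pow(Add(4, K), -1), Add(-1, s)) (Function('a')(s, K) = Mul(Add(s, -1), Pow(Add(K, 4), -1)) = Mul(Add(-1, s), Pow(Add(4, K), -1)) = Mul(Pow(Add(4, K), -1), Add(-1, s)))
Mul(l, Function('a')(0, Function('J')(1, 2))) = Mul(-17, Mul(Pow(Add(4, Mul(Pow(Add(4, 2), -1), Add(1, 1))), -1), Add(-1, 0))) = Mul(-17, Mul(Pow(Add(4, Mul(Pow(6, -1), 2)), -1), -1)) = Mul(-17, Mul(Pow(Add(4, Mul(Rational(1, 6), 2)), -1), -1)) = Mul(-17, Mul(Pow(Add(4, Rational(1, 3)), -1), -1)) = Mul(-17, Mul(Pow(Rational(13, 3), -1), -1)) = Mul(-17, Mul(Rational(3, 13), -1)) = Mul(-17, Rational(-3, 13)) = Rational(51, 13)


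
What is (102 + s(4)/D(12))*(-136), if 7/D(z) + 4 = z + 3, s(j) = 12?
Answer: -115056/7 ≈ -16437.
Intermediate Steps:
D(z) = 7/(-1 + z) (D(z) = 7/(-4 + (z + 3)) = 7/(-4 + (3 + z)) = 7/(-1 + z))
(102 + s(4)/D(12))*(-136) = (102 + 12/((7/(-1 + 12))))*(-136) = (102 + 12/((7/11)))*(-136) = (102 + 12/((7*(1/11))))*(-136) = (102 + 12/(7/11))*(-136) = (102 + 12*(11/7))*(-136) = (102 + 132/7)*(-136) = (846/7)*(-136) = -115056/7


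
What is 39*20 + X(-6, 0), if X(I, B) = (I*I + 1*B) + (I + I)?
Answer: 804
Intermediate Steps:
X(I, B) = B + I² + 2*I (X(I, B) = (I² + B) + 2*I = (B + I²) + 2*I = B + I² + 2*I)
39*20 + X(-6, 0) = 39*20 + (0 + (-6)² + 2*(-6)) = 780 + (0 + 36 - 12) = 780 + 24 = 804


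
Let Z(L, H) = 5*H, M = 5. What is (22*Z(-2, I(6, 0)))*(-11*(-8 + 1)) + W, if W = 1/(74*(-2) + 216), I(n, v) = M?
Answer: 2879801/68 ≈ 42350.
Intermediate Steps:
I(n, v) = 5
W = 1/68 (W = 1/(-148 + 216) = 1/68 ≈ 0.014706)
(22*Z(-2, I(6, 0)))*(-11*(-8 + 1)) + W = (22*(5*5))*(-11*(-8 + 1)) + 1/68 = (22*25)*(-11*(-7)) + 1/68 = 550*77 + 1/68 = 42350 + 1/68 = 2879801/68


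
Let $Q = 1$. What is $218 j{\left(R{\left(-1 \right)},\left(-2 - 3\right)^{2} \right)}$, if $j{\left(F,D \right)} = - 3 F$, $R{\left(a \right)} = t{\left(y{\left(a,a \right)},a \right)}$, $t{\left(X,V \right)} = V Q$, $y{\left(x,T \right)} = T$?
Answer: $654$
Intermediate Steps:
$t{\left(X,V \right)} = V$ ($t{\left(X,V \right)} = V 1 = V$)
$R{\left(a \right)} = a$
$218 j{\left(R{\left(-1 \right)},\left(-2 - 3\right)^{2} \right)} = 218 \left(\left(-3\right) \left(-1\right)\right) = 218 \cdot 3 = 654$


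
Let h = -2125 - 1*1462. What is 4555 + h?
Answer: 968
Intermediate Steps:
h = -3587 (h = -2125 - 1462 = -3587)
4555 + h = 4555 - 3587 = 968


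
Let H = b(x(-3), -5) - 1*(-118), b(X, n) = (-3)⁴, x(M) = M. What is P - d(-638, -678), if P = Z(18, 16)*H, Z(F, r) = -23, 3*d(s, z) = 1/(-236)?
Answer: -3240515/708 ≈ -4577.0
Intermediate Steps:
d(s, z) = -1/708 (d(s, z) = (⅓)/(-236) = (⅓)*(-1/236) = -1/708)
b(X, n) = 81
H = 199 (H = 81 - 1*(-118) = 81 + 118 = 199)
P = -4577 (P = -23*199 = -4577)
P - d(-638, -678) = -4577 - 1*(-1/708) = -4577 + 1/708 = -3240515/708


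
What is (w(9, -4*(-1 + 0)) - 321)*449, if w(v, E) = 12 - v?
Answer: -142782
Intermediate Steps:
(w(9, -4*(-1 + 0)) - 321)*449 = ((12 - 1*9) - 321)*449 = ((12 - 9) - 321)*449 = (3 - 321)*449 = -318*449 = -142782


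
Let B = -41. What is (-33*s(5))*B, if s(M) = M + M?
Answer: 13530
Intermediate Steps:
s(M) = 2*M
(-33*s(5))*B = -66*5*(-41) = -33*10*(-41) = -330*(-41) = 13530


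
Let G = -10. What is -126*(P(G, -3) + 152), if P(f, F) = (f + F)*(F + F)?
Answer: -28980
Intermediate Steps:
P(f, F) = 2*F*(F + f) (P(f, F) = (F + f)*(2*F) = 2*F*(F + f))
-126*(P(G, -3) + 152) = -126*(2*(-3)*(-3 - 10) + 152) = -126*(2*(-3)*(-13) + 152) = -126*(78 + 152) = -126*230 = -28980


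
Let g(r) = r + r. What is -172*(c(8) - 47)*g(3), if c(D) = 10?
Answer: 38184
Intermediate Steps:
g(r) = 2*r
-172*(c(8) - 47)*g(3) = -172*(10 - 47)*2*3 = -(-6364)*6 = -172*(-222) = 38184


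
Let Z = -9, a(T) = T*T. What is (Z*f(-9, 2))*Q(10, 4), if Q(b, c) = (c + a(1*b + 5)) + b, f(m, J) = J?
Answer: -4302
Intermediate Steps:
a(T) = T²
Q(b, c) = b + c + (5 + b)² (Q(b, c) = (c + (1*b + 5)²) + b = (c + (b + 5)²) + b = (c + (5 + b)²) + b = b + c + (5 + b)²)
(Z*f(-9, 2))*Q(10, 4) = (-9*2)*(10 + 4 + (5 + 10)²) = -18*(10 + 4 + 15²) = -18*(10 + 4 + 225) = -18*239 = -4302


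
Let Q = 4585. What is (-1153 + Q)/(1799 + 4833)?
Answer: 429/829 ≈ 0.51749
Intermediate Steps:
(-1153 + Q)/(1799 + 4833) = (-1153 + 4585)/(1799 + 4833) = 3432/6632 = 3432*(1/6632) = 429/829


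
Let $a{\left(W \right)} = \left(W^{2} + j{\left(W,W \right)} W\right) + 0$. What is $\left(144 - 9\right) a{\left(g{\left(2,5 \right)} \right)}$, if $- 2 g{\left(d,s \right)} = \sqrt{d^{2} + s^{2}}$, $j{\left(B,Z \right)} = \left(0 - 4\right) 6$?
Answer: $\frac{3915}{4} + 1620 \sqrt{29} \approx 9702.7$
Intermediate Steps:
$j{\left(B,Z \right)} = -24$ ($j{\left(B,Z \right)} = \left(-4\right) 6 = -24$)
$g{\left(d,s \right)} = - \frac{\sqrt{d^{2} + s^{2}}}{2}$
$a{\left(W \right)} = W^{2} - 24 W$ ($a{\left(W \right)} = \left(W^{2} - 24 W\right) + 0 = W^{2} - 24 W$)
$\left(144 - 9\right) a{\left(g{\left(2,5 \right)} \right)} = \left(144 - 9\right) - \frac{\sqrt{2^{2} + 5^{2}}}{2} \left(-24 - \frac{\sqrt{2^{2} + 5^{2}}}{2}\right) = 135 - \frac{\sqrt{4 + 25}}{2} \left(-24 - \frac{\sqrt{4 + 25}}{2}\right) = 135 - \frac{\sqrt{29}}{2} \left(-24 - \frac{\sqrt{29}}{2}\right) = 135 \left(- \frac{\sqrt{29} \left(-24 - \frac{\sqrt{29}}{2}\right)}{2}\right) = - \frac{135 \sqrt{29} \left(-24 - \frac{\sqrt{29}}{2}\right)}{2}$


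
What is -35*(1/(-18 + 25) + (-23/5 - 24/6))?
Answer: 296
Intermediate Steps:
-35*(1/(-18 + 25) + (-23/5 - 24/6)) = -35*(1/7 + (-23*⅕ - 24*⅙)) = -35*(⅐ + (-23/5 - 4)) = -35*(⅐ - 43/5) = -35*(-296/35) = 296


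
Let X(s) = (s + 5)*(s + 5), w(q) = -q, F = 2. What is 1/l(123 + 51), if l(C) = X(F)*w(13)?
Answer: -1/637 ≈ -0.0015699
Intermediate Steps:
X(s) = (5 + s)² (X(s) = (5 + s)*(5 + s) = (5 + s)²)
l(C) = -637 (l(C) = (5 + 2)²*(-1*13) = 7²*(-13) = 49*(-13) = -637)
1/l(123 + 51) = 1/(-637) = -1/637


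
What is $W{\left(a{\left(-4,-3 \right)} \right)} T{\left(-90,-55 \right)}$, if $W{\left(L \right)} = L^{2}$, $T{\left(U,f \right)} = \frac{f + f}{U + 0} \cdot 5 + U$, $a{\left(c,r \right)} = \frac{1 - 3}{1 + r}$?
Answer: $- \frac{755}{9} \approx -83.889$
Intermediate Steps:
$a{\left(c,r \right)} = - \frac{2}{1 + r}$
$T{\left(U,f \right)} = U + \frac{10 f}{U}$ ($T{\left(U,f \right)} = \frac{2 f}{U} 5 + U = \frac{10 f}{U} + U = U + \frac{10 f}{U}$)
$W{\left(a{\left(-4,-3 \right)} \right)} T{\left(-90,-55 \right)} = \left(- \frac{2}{1 - 3}\right)^{2} \left(-90 + 10 \left(-55\right) \frac{1}{-90}\right) = \left(- \frac{2}{-2}\right)^{2} \left(-90 + 10 \left(-55\right) \left(- \frac{1}{90}\right)\right) = \left(\left(-2\right) \left(- \frac{1}{2}\right)\right)^{2} \left(-90 + \frac{55}{9}\right) = 1^{2} \left(- \frac{755}{9}\right) = 1 \left(- \frac{755}{9}\right) = - \frac{755}{9}$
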